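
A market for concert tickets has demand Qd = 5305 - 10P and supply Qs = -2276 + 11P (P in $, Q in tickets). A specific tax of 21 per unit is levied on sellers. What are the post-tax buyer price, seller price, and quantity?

With a tax of 21 on sellers, they supply based on the net price P_s = P_b - 21, so Qs = -2507 + 11P_b.
Set Qd = Qs: 5305 - 10P_b = -2507 + 11P_b, so 7812 = 21P_b and P_b = 372.
So P_s = 351 and the quantity traded is Q = 5305 - 10(372) = 1585.

P_b = 372, P_s = 351, Q = 1585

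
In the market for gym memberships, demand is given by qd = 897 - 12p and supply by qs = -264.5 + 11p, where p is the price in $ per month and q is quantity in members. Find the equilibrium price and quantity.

p* = 50.5, q* = 291

At equilibrium qd = qs, so 897 - 12p = -264.5 + 11p; collecting terms, 1161.5 = 23p and p* = 50.5.
Then q* = 897 - 12(50.5) = 291.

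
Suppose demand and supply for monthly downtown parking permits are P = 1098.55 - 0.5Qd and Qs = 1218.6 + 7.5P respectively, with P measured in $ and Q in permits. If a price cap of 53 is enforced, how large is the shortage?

Rewriting in direct form: Qd = 2197.1 - 2P.
With P fixed at 53, quantity demanded is 2091.1 and quantity supplied is 1616.1.
Shortage = Qd - Qs = 2091.1 - 1616.1 = 475.

Shortage = 475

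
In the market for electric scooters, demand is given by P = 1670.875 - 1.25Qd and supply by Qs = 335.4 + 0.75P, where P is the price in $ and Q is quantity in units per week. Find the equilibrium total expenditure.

Total expenditure = 529655.4

Rewriting in direct form: Qd = 1336.7 - 0.8P.
Equating demand and supply, 1336.7 - 0.8P = 335.4 + 0.75P gives 1.55P = 1001.3, so P* = 646.
Substitute back: Q* = 1336.7 - 0.8(646) = 819.9.
Total expenditure = P* × Q* = 646 × 819.9 = 529655.4.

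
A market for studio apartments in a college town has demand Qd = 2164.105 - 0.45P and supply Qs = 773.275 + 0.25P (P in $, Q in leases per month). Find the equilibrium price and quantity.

P* = 1986.9, Q* = 1270

Set Qd = Qs: 2164.105 - 0.45P = 773.275 + 0.25P, so 1390.83 = 0.7P and P* = 1986.9.
Plugging P* into demand: Q* = 2164.105 - 0.45(1986.9) = 1270.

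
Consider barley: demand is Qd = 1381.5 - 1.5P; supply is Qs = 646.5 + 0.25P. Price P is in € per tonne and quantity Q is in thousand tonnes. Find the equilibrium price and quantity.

At equilibrium Qd = Qs, so 1381.5 - 1.5P = 646.5 + 0.25P; collecting terms, 735 = 1.75P and P* = 420.
From the demand curve, Q* = 1381.5 - 1.5(420) = 751.5.

P* = 420, Q* = 751.5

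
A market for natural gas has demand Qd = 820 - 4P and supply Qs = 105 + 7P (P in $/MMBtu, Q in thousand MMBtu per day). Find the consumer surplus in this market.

The market clears where 820 - 4P = 105 + 7P. Rearranging, 11P = 715, hence P* = 65.
From the demand curve, Q* = 820 - 4(65) = 560.
Demand choke price (Qd = 0): P = 820/4 = 205. Consumer surplus = ½ × (205 - 65) × 560 = 39200.

Consumer surplus = 39200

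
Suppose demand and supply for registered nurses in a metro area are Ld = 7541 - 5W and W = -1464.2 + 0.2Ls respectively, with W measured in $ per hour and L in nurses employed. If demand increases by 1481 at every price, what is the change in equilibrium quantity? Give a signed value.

In direct form, Ls = 7321 + 5W.
The market clears where 7541 - 5W = 7321 + 5W. Rearranging, 10W = 220, hence W* = 22.
Plugging W* into demand: L* = 7541 - 5(22) = 7431.
After the shift, demand is Ld = 9022 - 5W.
The new intersection has 1701 = 10W, i.e. W = 170.1, L = 8171.5.
ΔL = 8171.5 - 7431 = 740.5.

ΔL = 740.5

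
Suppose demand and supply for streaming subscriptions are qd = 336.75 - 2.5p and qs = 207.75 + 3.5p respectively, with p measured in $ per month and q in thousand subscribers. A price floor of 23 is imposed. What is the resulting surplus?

Surplus = 9

With p fixed at 23, quantity demanded is 279.25 and quantity supplied is 288.25.
Surplus = qs - qd = 288.25 - 279.25 = 9.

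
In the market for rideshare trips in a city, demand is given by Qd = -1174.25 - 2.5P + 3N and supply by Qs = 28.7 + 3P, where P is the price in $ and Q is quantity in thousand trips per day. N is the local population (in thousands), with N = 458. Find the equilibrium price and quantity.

With N = 458, demand is Qd = 199.75 - 2.5P.
At equilibrium Qd = Qs, so 199.75 - 2.5P = 28.7 + 3P; collecting terms, 171.05 = 5.5P and P* = 31.1.
Substitute back: Q* = 199.75 - 2.5(31.1) = 122.

P* = 31.1, Q* = 122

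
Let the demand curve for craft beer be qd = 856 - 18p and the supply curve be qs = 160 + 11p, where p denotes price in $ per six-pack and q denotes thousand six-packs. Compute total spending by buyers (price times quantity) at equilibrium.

At equilibrium qd = qs, so 856 - 18p = 160 + 11p; collecting terms, 696 = 29p and p* = 24.
Then q* = 856 - 18(24) = 424.
Total spending by buyers = p* × q* = 24 × 424 = 10176.

Total spending by buyers = 10176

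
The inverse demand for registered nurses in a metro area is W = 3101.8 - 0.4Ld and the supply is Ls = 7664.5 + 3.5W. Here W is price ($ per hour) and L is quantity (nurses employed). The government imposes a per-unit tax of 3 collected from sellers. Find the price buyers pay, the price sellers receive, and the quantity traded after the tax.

W_b = 16.75, W_s = 13.75, L = 7712.625

Rewriting in direct form: Ld = 7754.5 - 2.5W.
Sellers keep W_s = W_b - 3 per unit, so supply in terms of the buyer price is Ls = 7654 + 3.5W_b.
Equate demand and the shifted supply: 7754.5 - 2.5W_b = 7654 + 3.5W_b, giving 6W_b = 100.5, so W_b = 16.75.
Then W_s = 16.75 - 3 = 13.75 and L = 7754.5 - 2.5(16.75) = 7712.625.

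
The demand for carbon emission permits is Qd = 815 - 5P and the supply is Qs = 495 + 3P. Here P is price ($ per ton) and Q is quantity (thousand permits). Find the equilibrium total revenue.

At equilibrium Qd = Qs, so 815 - 5P = 495 + 3P; collecting terms, 320 = 8P and P* = 40.
Plugging P* into demand: Q* = 815 - 5(40) = 615.
Total revenue = P* × Q* = 40 × 615 = 24600.

Total revenue = 24600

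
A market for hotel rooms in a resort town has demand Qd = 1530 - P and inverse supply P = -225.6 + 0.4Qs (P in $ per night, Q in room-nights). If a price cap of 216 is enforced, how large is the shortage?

Shortage = 210

Solving each curve for Q: Qs = 564 + 2.5P.
With P fixed at 216, quantity demanded is 1314 and quantity supplied is 1104.
Shortage = Qd - Qs = 1314 - 1104 = 210.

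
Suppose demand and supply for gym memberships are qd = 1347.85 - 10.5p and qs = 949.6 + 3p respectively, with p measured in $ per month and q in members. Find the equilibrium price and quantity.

At equilibrium qd = qs, so 1347.85 - 10.5p = 949.6 + 3p; collecting terms, 398.25 = 13.5p and p* = 29.5.
From the demand curve, q* = 1347.85 - 10.5(29.5) = 1038.1.

p* = 29.5, q* = 1038.1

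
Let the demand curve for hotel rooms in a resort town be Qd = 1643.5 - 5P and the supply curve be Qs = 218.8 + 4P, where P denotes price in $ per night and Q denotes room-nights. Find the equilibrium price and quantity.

At equilibrium Qd = Qs, so 1643.5 - 5P = 218.8 + 4P; collecting terms, 1424.7 = 9P and P* = 158.3.
Plugging P* into demand: Q* = 1643.5 - 5(158.3) = 852.

P* = 158.3, Q* = 852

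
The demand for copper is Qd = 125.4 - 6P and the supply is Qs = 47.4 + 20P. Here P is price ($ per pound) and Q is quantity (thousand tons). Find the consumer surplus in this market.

At equilibrium Qd = Qs, so 125.4 - 6P = 47.4 + 20P; collecting terms, 78 = 26P and P* = 3.
From the demand curve, Q* = 125.4 - 6(3) = 107.4.
Demand choke price (Qd = 0): P = 125.4/6 = 20.9. Consumer surplus = ½ × (20.9 - 3) × 107.4 = 961.23.

Consumer surplus = 961.23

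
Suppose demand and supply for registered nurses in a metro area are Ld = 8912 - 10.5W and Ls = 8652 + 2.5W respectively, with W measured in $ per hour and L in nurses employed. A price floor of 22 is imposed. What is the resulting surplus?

Surplus = 26

With W fixed at 22, quantity demanded is 8681 and quantity supplied is 8707.
Surplus = Ls - Ld = 8707 - 8681 = 26.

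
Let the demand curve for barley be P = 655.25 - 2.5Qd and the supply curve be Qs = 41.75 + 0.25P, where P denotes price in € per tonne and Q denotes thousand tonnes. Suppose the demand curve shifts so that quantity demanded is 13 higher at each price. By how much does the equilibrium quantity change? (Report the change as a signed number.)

Inverting to quantity form: Qd = 262.1 - 0.4P.
Equating demand and supply, 262.1 - 0.4P = 41.75 + 0.25P gives 0.65P = 220.35, so P* = 339.
Plugging P* into demand: Q* = 262.1 - 0.4(339) = 126.5.
After the shift, demand is Qd = 275.1 - 0.4P.
Re-solving, 0.65P = 233.35 gives P = 359 and Q = 131.5.
ΔQ = 131.5 - 126.5 = 5.

ΔQ = 5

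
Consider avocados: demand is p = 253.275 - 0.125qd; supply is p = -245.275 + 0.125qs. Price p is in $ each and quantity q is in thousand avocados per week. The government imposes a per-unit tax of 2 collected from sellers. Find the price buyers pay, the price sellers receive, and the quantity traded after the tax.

Rewriting in direct form: qd = 2026.2 - 8p and qs = 1962.2 + 8p.
With a tax of 2 on sellers, they supply based on the net price p_s = p_b - 2, so qs = 1946.2 + 8p_b.
Market clearing requires 2026.2 - 8p_b = 1946.2 + 8p_b; hence 80 = 16p_b and p_b = 5.
Then p_s = 5 - 2 = 3 and q = 2026.2 - 8(5) = 1986.2.

p_b = 5, p_s = 3, q = 1986.2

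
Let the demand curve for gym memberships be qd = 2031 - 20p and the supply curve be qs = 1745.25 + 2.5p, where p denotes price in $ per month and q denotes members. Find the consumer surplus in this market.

Set qd = qs: 2031 - 20p = 1745.25 + 2.5p, so 285.75 = 22.5p and p* = 12.7.
From the demand curve, q* = 2031 - 20(12.7) = 1777.
Demand choke price (qd = 0): p = 2031/20 = 101.55. Consumer surplus = ½ × (101.55 - 12.7) × 1777 = 78943.225.

Consumer surplus = 78943.225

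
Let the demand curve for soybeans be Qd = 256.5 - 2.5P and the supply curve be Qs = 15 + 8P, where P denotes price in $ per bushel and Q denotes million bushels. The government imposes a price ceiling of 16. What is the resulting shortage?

Evaluating both curves at the ceiling price 16 gives Qd = 216.5, Qs = 143.
Shortage = Qd - Qs = 216.5 - 143 = 73.5.

Shortage = 73.5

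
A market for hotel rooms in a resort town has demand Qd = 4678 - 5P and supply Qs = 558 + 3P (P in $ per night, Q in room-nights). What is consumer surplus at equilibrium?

Consumer surplus = 442260.9

Set Qd = Qs: 4678 - 5P = 558 + 3P, so 4120 = 8P and P* = 515.
Substitute back: Q* = 4678 - 5(515) = 2103.
Demand choke price (Qd = 0): P = 4678/5 = 935.6. Consumer surplus = ½ × (935.6 - 515) × 2103 = 442260.9.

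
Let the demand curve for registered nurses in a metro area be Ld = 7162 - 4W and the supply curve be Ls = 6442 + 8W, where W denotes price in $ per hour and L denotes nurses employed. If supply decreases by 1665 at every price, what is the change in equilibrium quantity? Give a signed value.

ΔL = -555

The market clears where 7162 - 4W = 6442 + 8W. Rearranging, 12W = 720, hence W* = 60.
From the demand curve, L* = 7162 - 4(60) = 6922.
After the shift, supply is Ls = 4777 + 8W.
New equilibrium: 2385 = 12W, so W = 198.75 and L = 6367.
ΔL = 6367 - 6922 = -555.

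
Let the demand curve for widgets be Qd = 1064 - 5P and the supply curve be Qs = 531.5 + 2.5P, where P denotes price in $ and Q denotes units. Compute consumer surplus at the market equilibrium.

Consumer surplus = 50268.1

The market clears where 1064 - 5P = 531.5 + 2.5P. Rearranging, 7.5P = 532.5, hence P* = 71.
Substitute back: Q* = 1064 - 5(71) = 709.
Demand choke price (Qd = 0): P = 1064/5 = 212.8. Consumer surplus = ½ × (212.8 - 71) × 709 = 50268.1.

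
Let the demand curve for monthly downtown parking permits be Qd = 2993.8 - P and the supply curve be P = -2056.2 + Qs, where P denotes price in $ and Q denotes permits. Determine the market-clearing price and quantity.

P* = 468.8, Q* = 2525

In direct form, Qs = 2056.2 + P.
Set Qd = Qs: 2993.8 - P = 2056.2 + P, so 937.6 = 2P and P* = 468.8.
Plugging P* into demand: Q* = 2993.8 - 468.8 = 2525.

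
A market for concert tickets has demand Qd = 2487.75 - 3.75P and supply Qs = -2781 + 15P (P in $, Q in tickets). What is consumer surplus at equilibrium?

Equating demand and supply, 2487.75 - 3.75P = -2781 + 15P gives 18.75P = 5268.75, so P* = 281.
Then Q* = 2487.75 - 3.75(281) = 1434.
Demand choke price (Qd = 0): P = 2487.75/3.75 = 663.4. Consumer surplus = ½ × (663.4 - 281) × 1434 = 274180.8.

Consumer surplus = 274180.8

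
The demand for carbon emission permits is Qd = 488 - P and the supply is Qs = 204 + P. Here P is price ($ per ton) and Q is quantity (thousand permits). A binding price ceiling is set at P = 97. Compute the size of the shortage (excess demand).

At P = 97: Qd = 391 and Qs = 301.
Shortage = Qd - Qs = 391 - 301 = 90.

Shortage = 90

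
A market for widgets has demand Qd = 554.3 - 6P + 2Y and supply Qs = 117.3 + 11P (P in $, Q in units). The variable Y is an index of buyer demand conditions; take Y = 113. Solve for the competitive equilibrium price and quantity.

With Y = 113, demand is Qd = 780.3 - 6P.
Set Qd = Qs: 780.3 - 6P = 117.3 + 11P, so 663 = 17P and P* = 39.
Plugging P* into demand: Q* = 780.3 - 6(39) = 546.3.

P* = 39, Q* = 546.3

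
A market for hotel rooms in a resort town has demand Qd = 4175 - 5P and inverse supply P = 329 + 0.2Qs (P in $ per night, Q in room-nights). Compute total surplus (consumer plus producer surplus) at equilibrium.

Total surplus = 320045

Rewriting in direct form: Qs = -1645 + 5P.
Set Qd = Qs: 4175 - 5P = -1645 + 5P, so 5820 = 10P and P* = 582.
Substitute back: Q* = 4175 - 5(582) = 1265.
Demand choke price = 835; supply choke price = 329. CS = ½(835 - 582)(1265) = 160022.5; PS = ½(582 - 329)(1265) = 160022.5. Total surplus = 320045.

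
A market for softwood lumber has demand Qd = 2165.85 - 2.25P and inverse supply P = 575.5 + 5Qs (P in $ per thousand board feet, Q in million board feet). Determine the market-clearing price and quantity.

In direct form, Qs = -115.1 + 0.2P.
The market clears where 2165.85 - 2.25P = -115.1 + 0.2P. Rearranging, 2.45P = 2280.95, hence P* = 931.
Plugging P* into demand: Q* = 2165.85 - 2.25(931) = 71.1.

P* = 931, Q* = 71.1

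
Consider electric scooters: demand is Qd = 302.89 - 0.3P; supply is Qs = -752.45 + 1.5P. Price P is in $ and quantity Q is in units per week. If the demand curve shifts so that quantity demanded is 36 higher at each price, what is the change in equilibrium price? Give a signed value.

ΔP = 20

Set Qd = Qs: 302.89 - 0.3P = -752.45 + 1.5P, so 1055.34 = 1.8P and P* = 586.3.
Plugging P* into demand: Q* = 302.89 - 0.3(586.3) = 127.
After the shift, demand is Qd = 338.89 - 0.3P.
Re-solving, 1.8P = 1091.34 gives P = 606.3 and Q = 157.
ΔP = 606.3 - 586.3 = 20.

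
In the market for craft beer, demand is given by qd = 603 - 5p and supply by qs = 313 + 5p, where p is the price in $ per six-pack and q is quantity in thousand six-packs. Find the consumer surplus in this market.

At equilibrium qd = qs, so 603 - 5p = 313 + 5p; collecting terms, 290 = 10p and p* = 29.
Substitute back: q* = 603 - 5(29) = 458.
Demand choke price (qd = 0): p = 603/5 = 120.6. Consumer surplus = ½ × (120.6 - 29) × 458 = 20976.4.

Consumer surplus = 20976.4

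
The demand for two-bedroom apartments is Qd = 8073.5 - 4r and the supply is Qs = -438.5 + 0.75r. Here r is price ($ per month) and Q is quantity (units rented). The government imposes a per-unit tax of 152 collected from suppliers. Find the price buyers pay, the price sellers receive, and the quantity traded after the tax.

The tax drives a wedge r_b - r_s = 152. Substituting r_s = r_b - 152 into supply: Qs = -552.5 + 0.75r_b.
Set Qd = Qs: 8073.5 - 4r_b = -552.5 + 0.75r_b, so 8626 = 4.75r_b and r_b = 1816.
So r_s = 1664 and the quantity traded is Q = 8073.5 - 4(1816) = 809.5.

r_b = 1816, r_s = 1664, Q = 809.5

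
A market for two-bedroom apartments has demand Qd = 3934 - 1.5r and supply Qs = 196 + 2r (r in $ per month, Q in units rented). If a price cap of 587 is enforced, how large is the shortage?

Shortage = 1683.5

With r fixed at 587, quantity demanded is 3053.5 and quantity supplied is 1370.
Shortage = Qd - Qs = 3053.5 - 1370 = 1683.5.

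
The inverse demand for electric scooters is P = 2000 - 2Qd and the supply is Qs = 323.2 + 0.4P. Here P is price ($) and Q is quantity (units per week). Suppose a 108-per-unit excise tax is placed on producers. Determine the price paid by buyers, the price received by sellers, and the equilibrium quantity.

Solving each curve for Q: Qd = 1000 - 0.5P.
Producers keep P_s = P_b - 108 per unit, so supply in terms of the buyer price is Qs = 280 + 0.4P_b.
Equate demand and the shifted supply: 1000 - 0.5P_b = 280 + 0.4P_b, giving 0.9P_b = 720, so P_b = 800.
So P_s = 692 and the quantity traded is Q = 1000 - 0.5(800) = 600.

P_b = 800, P_s = 692, Q = 600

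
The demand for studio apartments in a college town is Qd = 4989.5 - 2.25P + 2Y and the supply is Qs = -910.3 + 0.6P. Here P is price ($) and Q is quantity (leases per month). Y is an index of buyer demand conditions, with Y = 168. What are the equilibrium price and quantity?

With Y = 168, demand is Qd = 5325.5 - 2.25P.
Set Qd = Qs: 5325.5 - 2.25P = -910.3 + 0.6P, so 6235.8 = 2.85P and P* = 2188.
Plugging P* into demand: Q* = 5325.5 - 2.25(2188) = 402.5.

P* = 2188, Q* = 402.5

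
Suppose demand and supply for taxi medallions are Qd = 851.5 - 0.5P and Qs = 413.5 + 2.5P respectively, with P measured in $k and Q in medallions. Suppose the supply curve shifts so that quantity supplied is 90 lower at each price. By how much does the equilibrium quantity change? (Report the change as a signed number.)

Equating demand and supply, 851.5 - 0.5P = 413.5 + 2.5P gives 3P = 438, so P* = 146.
From the demand curve, Q* = 851.5 - 0.5(146) = 778.5.
After the shift, supply is Qs = 323.5 + 2.5P.
Re-solving, 3P = 528 gives P = 176 and Q = 763.5.
ΔQ = 763.5 - 778.5 = -15.

ΔQ = -15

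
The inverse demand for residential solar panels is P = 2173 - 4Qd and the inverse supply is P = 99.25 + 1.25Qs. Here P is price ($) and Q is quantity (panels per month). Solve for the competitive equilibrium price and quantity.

Solving each curve for Q: Qd = 543.25 - 0.25P and Qs = -79.4 + 0.8P.
The market clears where 543.25 - 0.25P = -79.4 + 0.8P. Rearranging, 1.05P = 622.65, hence P* = 593.
Then Q* = 543.25 - 0.25(593) = 395.

P* = 593, Q* = 395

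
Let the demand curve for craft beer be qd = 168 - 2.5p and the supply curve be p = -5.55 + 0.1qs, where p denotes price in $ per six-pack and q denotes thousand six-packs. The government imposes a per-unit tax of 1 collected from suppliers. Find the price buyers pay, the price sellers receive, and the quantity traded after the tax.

Rewriting in direct form: qs = 55.5 + 10p.
Suppliers keep p_s = p_b - 1 per unit, so supply in terms of the buyer price is qs = 45.5 + 10p_b.
Market clearing requires 168 - 2.5p_b = 45.5 + 10p_b; hence 122.5 = 12.5p_b and p_b = 9.8.
Then p_s = 9.8 - 1 = 8.8 and q = 168 - 2.5(9.8) = 143.5.

p_b = 9.8, p_s = 8.8, q = 143.5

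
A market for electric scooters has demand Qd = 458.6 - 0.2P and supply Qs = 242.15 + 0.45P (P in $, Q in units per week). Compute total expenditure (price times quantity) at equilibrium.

Equating demand and supply, 458.6 - 0.2P = 242.15 + 0.45P gives 0.65P = 216.45, so P* = 333.
Plugging P* into demand: Q* = 458.6 - 0.2(333) = 392.
Total expenditure = P* × Q* = 333 × 392 = 130536.

Total expenditure = 130536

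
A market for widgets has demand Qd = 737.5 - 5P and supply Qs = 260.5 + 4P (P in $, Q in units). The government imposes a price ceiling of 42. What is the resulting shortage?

Evaluating both curves at the ceiling price 42 gives Qd = 527.5, Qs = 428.5.
Shortage = Qd - Qs = 527.5 - 428.5 = 99.

Shortage = 99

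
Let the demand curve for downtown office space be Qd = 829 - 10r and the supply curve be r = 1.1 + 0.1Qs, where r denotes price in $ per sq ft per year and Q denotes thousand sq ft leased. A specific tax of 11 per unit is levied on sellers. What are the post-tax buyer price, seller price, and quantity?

In direct form, Qs = -11 + 10r.
With a tax of 11 on sellers, they supply based on the net price r_s = r_b - 11, so Qs = -121 + 10r_b.
Market clearing requires 829 - 10r_b = -121 + 10r_b; hence 950 = 20r_b and r_b = 47.5.
Then r_s = 47.5 - 11 = 36.5 and Q = 829 - 10(47.5) = 354.

r_b = 47.5, r_s = 36.5, Q = 354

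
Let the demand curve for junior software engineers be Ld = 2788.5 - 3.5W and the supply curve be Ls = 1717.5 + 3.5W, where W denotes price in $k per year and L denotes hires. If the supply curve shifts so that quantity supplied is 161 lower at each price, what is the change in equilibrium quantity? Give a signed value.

Set Ld = Ls: 2788.5 - 3.5W = 1717.5 + 3.5W, so 1071 = 7W and W* = 153.
Plugging W* into demand: L* = 2788.5 - 3.5(153) = 2253.
After the shift, supply is Ls = 1556.5 + 3.5W.
New equilibrium: 1232 = 7W, so W = 176 and L = 2172.5.
ΔL = 2172.5 - 2253 = -80.5.

ΔL = -80.5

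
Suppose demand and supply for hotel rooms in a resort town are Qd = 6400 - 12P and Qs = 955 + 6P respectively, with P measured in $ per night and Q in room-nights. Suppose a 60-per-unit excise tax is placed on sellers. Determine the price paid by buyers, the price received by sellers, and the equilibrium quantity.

P_b = 322.5, P_s = 262.5, Q = 2530

With a tax of 60 on sellers, they supply based on the net price P_s = P_b - 60, so Qs = 595 + 6P_b.
Set Qd = Qs: 6400 - 12P_b = 595 + 6P_b, so 5805 = 18P_b and P_b = 322.5.
Then P_s = 322.5 - 60 = 262.5 and Q = 6400 - 12(322.5) = 2530.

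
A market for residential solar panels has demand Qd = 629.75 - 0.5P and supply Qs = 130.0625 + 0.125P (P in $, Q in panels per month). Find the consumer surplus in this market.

At equilibrium Qd = Qs, so 629.75 - 0.5P = 130.0625 + 0.125P; collecting terms, 499.6875 = 0.625P and P* = 799.5.
From the demand curve, Q* = 629.75 - 0.5(799.5) = 230.
Demand choke price (Qd = 0): P = 629.75/0.5 = 1259.5. Consumer surplus = ½ × (1259.5 - 799.5) × 230 = 52900.

Consumer surplus = 52900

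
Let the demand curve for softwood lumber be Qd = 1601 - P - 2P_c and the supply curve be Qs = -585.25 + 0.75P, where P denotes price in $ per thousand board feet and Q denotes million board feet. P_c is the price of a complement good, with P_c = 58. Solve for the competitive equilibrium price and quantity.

With P_c = 58, demand is Qd = 1485 - P.
Equating demand and supply, 1485 - P = -585.25 + 0.75P gives 1.75P = 2070.25, so P* = 1183.
Then Q* = 1485 - 1183 = 302.

P* = 1183, Q* = 302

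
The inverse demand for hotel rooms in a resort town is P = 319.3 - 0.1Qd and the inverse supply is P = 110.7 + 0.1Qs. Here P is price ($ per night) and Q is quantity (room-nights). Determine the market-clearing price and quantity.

Solving each curve for Q: Qd = 3193 - 10P and Qs = -1107 + 10P.
At equilibrium Qd = Qs, so 3193 - 10P = -1107 + 10P; collecting terms, 4300 = 20P and P* = 215.
From the demand curve, Q* = 3193 - 10(215) = 1043.

P* = 215, Q* = 1043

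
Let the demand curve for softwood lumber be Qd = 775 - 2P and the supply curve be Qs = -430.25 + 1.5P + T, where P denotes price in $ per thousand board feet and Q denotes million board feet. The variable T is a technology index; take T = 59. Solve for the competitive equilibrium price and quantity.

P* = 327.5, Q* = 120

With T = 59, supply is Qs = -371.25 + 1.5P.
Set Qd = Qs: 775 - 2P = -371.25 + 1.5P, so 1146.25 = 3.5P and P* = 327.5.
Then Q* = 775 - 2(327.5) = 120.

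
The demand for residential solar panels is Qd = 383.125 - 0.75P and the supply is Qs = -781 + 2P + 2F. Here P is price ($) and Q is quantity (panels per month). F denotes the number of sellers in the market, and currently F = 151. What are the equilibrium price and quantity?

P* = 313.5, Q* = 148

With F = 151, supply is Qs = -479 + 2P.
The market clears where 383.125 - 0.75P = -479 + 2P. Rearranging, 2.75P = 862.125, hence P* = 313.5.
Plugging P* into demand: Q* = 383.125 - 0.75(313.5) = 148.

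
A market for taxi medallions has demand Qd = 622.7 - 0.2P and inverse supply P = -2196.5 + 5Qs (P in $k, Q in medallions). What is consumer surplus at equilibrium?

Rewriting in direct form: Qs = 439.3 + 0.2P.
At equilibrium Qd = Qs, so 622.7 - 0.2P = 439.3 + 0.2P; collecting terms, 183.4 = 0.4P and P* = 458.5.
Substitute back: Q* = 622.7 - 0.2(458.5) = 531.
Demand choke price (Qd = 0): P = 622.7/0.2 = 3113.5. Consumer surplus = ½ × (3113.5 - 458.5) × 531 = 704902.5.

Consumer surplus = 704902.5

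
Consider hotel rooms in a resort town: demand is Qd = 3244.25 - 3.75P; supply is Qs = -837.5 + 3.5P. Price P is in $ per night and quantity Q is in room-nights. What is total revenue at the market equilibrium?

At equilibrium Qd = Qs, so 3244.25 - 3.75P = -837.5 + 3.5P; collecting terms, 4081.75 = 7.25P and P* = 563.
Then Q* = 3244.25 - 3.75(563) = 1133.
Total revenue = P* × Q* = 563 × 1133 = 637879.

Total revenue = 637879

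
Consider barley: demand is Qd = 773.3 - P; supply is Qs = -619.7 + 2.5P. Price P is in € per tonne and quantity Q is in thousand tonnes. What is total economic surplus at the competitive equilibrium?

Set Qd = Qs: 773.3 - P = -619.7 + 2.5P, so 1393 = 3.5P and P* = 398.
From the demand curve, Q* = 773.3 - 398 = 375.3.
Demand choke price = 773.3; supply choke price = 247.88. CS = ½(773.3 - 398)(375.3) = 70425.045; PS = ½(398 - 247.88)(375.3) = 28170.018. Total surplus = 98595.063.

Total surplus = 98595.063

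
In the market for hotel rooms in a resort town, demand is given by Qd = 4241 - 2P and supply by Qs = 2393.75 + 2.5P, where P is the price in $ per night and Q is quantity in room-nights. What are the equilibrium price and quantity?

P* = 410.5, Q* = 3420

At equilibrium Qd = Qs, so 4241 - 2P = 2393.75 + 2.5P; collecting terms, 1847.25 = 4.5P and P* = 410.5.
From the demand curve, Q* = 4241 - 2(410.5) = 3420.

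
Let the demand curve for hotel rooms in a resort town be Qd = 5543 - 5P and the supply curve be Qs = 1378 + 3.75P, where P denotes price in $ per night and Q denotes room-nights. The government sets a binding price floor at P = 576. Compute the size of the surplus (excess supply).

Surplus = 875

At P = 576: Qd = 2663 and Qs = 3538.
Surplus = Qs - Qd = 3538 - 2663 = 875.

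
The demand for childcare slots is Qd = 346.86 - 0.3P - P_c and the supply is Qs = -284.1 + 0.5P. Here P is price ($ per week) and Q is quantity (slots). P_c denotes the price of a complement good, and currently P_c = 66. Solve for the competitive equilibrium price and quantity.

P* = 706.2, Q* = 69

With P_c = 66, demand is Qd = 280.86 - 0.3P.
At equilibrium Qd = Qs, so 280.86 - 0.3P = -284.1 + 0.5P; collecting terms, 564.96 = 0.8P and P* = 706.2.
From the demand curve, Q* = 280.86 - 0.3(706.2) = 69.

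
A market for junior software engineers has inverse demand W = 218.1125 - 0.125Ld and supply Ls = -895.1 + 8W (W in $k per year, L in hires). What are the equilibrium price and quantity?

Rewriting in direct form: Ld = 1744.9 - 8W.
Set Ld = Ls: 1744.9 - 8W = -895.1 + 8W, so 2640 = 16W and W* = 165.
From the demand curve, L* = 1744.9 - 8(165) = 424.9.

W* = 165, L* = 424.9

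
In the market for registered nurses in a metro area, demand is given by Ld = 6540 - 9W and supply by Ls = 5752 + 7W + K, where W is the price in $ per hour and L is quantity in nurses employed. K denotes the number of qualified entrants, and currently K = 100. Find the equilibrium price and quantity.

W* = 43, L* = 6153

With K = 100, supply is Ls = 5852 + 7W.
The market clears where 6540 - 9W = 5852 + 7W. Rearranging, 16W = 688, hence W* = 43.
From the demand curve, L* = 6540 - 9(43) = 6153.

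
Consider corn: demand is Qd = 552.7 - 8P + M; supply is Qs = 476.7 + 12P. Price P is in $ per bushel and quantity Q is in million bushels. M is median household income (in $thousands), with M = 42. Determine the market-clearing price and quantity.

With M = 42, demand is Qd = 594.7 - 8P.
The market clears where 594.7 - 8P = 476.7 + 12P. Rearranging, 20P = 118, hence P* = 5.9.
Then Q* = 594.7 - 8(5.9) = 547.5.

P* = 5.9, Q* = 547.5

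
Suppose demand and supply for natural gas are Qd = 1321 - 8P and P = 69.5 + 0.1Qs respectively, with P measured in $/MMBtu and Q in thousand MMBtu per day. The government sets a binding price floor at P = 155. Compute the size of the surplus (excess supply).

In direct form, Qs = -695 + 10P.
With P fixed at 155, quantity demanded is 81 and quantity supplied is 855.
Surplus = Qs - Qd = 855 - 81 = 774.

Surplus = 774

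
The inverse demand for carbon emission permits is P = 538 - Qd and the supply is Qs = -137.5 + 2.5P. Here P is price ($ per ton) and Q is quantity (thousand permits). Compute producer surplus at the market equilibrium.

In direct form, Qd = 538 - P.
Set Qd = Qs: 538 - P = -137.5 + 2.5P, so 675.5 = 3.5P and P* = 193.
From the demand curve, Q* = 538 - 193 = 345.
Supply choke price (Qs = 0): P = 55. Producer surplus = ½ × (193 - 55) × 345 = 23805.

Producer surplus = 23805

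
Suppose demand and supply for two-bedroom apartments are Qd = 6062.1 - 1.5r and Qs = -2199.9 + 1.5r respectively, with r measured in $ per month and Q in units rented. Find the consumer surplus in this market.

The market clears where 6062.1 - 1.5r = -2199.9 + 1.5r. Rearranging, 3r = 8262, hence r* = 2754.
Substitute back: Q* = 6062.1 - 1.5(2754) = 1931.1.
Demand choke price (Qd = 0): r = 6062.1/1.5 = 4041.4. Consumer surplus = ½ × (4041.4 - 2754) × 1931.1 = 1243049.07.

Consumer surplus = 1243049.07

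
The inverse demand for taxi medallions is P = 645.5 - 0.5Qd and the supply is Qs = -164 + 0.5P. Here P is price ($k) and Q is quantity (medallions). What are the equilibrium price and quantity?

P* = 582, Q* = 127

In direct form, Qd = 1291 - 2P.
Set Qd = Qs: 1291 - 2P = -164 + 0.5P, so 1455 = 2.5P and P* = 582.
From the demand curve, Q* = 1291 - 2(582) = 127.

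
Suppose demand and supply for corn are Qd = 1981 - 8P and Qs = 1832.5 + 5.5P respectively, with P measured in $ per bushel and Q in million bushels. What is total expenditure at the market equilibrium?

Total expenditure = 20823

The market clears where 1981 - 8P = 1832.5 + 5.5P. Rearranging, 13.5P = 148.5, hence P* = 11.
From the demand curve, Q* = 1981 - 8(11) = 1893.
Total expenditure = P* × Q* = 11 × 1893 = 20823.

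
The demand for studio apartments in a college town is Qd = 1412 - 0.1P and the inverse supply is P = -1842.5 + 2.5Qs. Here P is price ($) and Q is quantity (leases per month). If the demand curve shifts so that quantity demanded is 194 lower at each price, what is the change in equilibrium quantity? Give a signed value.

Inverting to quantity form: Qs = 737 + 0.4P.
The market clears where 1412 - 0.1P = 737 + 0.4P. Rearranging, 0.5P = 675, hence P* = 1350.
Then Q* = 1412 - 0.1(1350) = 1277.
After the shift, demand is Qd = 1218 - 0.1P.
Re-solving, 0.5P = 481 gives P = 962 and Q = 1121.8.
ΔQ = 1121.8 - 1277 = -155.2.

ΔQ = -155.2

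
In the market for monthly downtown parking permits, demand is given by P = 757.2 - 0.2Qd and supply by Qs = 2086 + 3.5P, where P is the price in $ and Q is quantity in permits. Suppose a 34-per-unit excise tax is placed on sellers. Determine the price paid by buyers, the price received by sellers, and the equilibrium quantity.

P_b = 214, P_s = 180, Q = 2716

In direct form, Qd = 3786 - 5P.
With a tax of 34 on sellers, they supply based on the net price P_s = P_b - 34, so Qs = 1967 + 3.5P_b.
Market clearing requires 3786 - 5P_b = 1967 + 3.5P_b; hence 1819 = 8.5P_b and P_b = 214.
Then P_s = 214 - 34 = 180 and Q = 3786 - 5(214) = 2716.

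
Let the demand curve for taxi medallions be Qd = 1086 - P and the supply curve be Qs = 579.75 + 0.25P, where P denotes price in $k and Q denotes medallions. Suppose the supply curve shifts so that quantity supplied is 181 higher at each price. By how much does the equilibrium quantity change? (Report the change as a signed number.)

Set Qd = Qs: 1086 - P = 579.75 + 0.25P, so 506.25 = 1.25P and P* = 405.
From the demand curve, Q* = 1086 - 405 = 681.
After the shift, supply is Qs = 760.75 + 0.25P.
Re-solving, 1.25P = 325.25 gives P = 260.2 and Q = 825.8.
ΔQ = 825.8 - 681 = 144.8.

ΔQ = 144.8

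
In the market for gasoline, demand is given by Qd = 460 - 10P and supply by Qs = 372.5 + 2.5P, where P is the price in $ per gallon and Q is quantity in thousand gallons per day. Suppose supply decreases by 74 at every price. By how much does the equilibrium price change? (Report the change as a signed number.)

ΔP = 5.92

At equilibrium Qd = Qs, so 460 - 10P = 372.5 + 2.5P; collecting terms, 87.5 = 12.5P and P* = 7.
Plugging P* into demand: Q* = 460 - 10(7) = 390.
After the shift, supply is Qs = 298.5 + 2.5P.
Re-solving, 12.5P = 161.5 gives P = 12.92 and Q = 330.8.
ΔP = 12.92 - 7 = 5.92.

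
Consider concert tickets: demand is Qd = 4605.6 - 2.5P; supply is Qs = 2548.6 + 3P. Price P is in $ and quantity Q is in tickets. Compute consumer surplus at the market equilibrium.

Consumer surplus = 2694660.872

Equating demand and supply, 4605.6 - 2.5P = 2548.6 + 3P gives 5.5P = 2057, so P* = 374.
From the demand curve, Q* = 4605.6 - 2.5(374) = 3670.6.
Demand choke price (Qd = 0): P = 4605.6/2.5 = 1842.24. Consumer surplus = ½ × (1842.24 - 374) × 3670.6 = 2694660.872.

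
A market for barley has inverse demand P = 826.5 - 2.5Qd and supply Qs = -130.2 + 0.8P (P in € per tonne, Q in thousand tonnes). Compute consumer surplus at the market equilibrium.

Consumer surplus = 39161.25

Rewriting in direct form: Qd = 330.6 - 0.4P.
The market clears where 330.6 - 0.4P = -130.2 + 0.8P. Rearranging, 1.2P = 460.8, hence P* = 384.
Then Q* = 330.6 - 0.4(384) = 177.
Demand choke price (Qd = 0): P = 330.6/0.4 = 826.5. Consumer surplus = ½ × (826.5 - 384) × 177 = 39161.25.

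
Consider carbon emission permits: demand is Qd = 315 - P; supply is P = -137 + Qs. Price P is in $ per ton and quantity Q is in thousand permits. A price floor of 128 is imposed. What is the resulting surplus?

Surplus = 78

Inverting to quantity form: Qs = 137 + P.
With P fixed at 128, quantity demanded is 187 and quantity supplied is 265.
Surplus = Qs - Qd = 265 - 187 = 78.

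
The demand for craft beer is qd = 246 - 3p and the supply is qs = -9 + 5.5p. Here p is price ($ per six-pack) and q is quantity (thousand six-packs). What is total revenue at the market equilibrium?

Set qd = qs: 246 - 3p = -9 + 5.5p, so 255 = 8.5p and p* = 30.
From the demand curve, q* = 246 - 3(30) = 156.
Total revenue = p* × q* = 30 × 156 = 4680.

Total revenue = 4680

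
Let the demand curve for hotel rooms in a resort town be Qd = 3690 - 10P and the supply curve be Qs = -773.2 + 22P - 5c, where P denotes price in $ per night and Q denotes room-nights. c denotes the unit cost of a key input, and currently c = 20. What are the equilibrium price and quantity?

With c = 20, supply is Qs = -873.2 + 22P.
The market clears where 3690 - 10P = -873.2 + 22P. Rearranging, 32P = 4563.2, hence P* = 142.6.
From the demand curve, Q* = 3690 - 10(142.6) = 2264.

P* = 142.6, Q* = 2264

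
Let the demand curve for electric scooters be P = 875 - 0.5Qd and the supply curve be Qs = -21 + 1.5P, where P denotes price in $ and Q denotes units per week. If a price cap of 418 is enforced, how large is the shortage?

Solving each curve for Q: Qd = 1750 - 2P.
At P = 418: Qd = 914 and Qs = 606.
Shortage = Qd - Qs = 914 - 606 = 308.

Shortage = 308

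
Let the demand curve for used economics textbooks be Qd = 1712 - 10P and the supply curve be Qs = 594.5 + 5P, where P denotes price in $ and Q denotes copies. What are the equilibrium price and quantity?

P* = 74.5, Q* = 967

Equating demand and supply, 1712 - 10P = 594.5 + 5P gives 15P = 1117.5, so P* = 74.5.
From the demand curve, Q* = 1712 - 10(74.5) = 967.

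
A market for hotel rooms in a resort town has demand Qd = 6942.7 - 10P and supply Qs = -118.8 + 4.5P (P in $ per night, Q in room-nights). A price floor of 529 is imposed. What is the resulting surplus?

Surplus = 609

Evaluating both curves at the floor price 529 gives Qd = 1652.7, Qs = 2261.7.
Surplus = Qs - Qd = 2261.7 - 1652.7 = 609.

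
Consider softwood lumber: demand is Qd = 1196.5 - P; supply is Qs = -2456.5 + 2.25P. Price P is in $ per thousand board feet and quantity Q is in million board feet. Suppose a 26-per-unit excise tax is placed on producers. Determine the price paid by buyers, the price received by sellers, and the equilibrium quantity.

P_b = 1142, P_s = 1116, Q = 54.5

With a tax of 26 on producers, they supply based on the net price P_s = P_b - 26, so Qs = -2515 + 2.25P_b.
Set Qd = Qs: 1196.5 - P_b = -2515 + 2.25P_b, so 3711.5 = 3.25P_b and P_b = 1142.
So P_s = 1116 and the quantity traded is Q = 1196.5 - 1142 = 54.5.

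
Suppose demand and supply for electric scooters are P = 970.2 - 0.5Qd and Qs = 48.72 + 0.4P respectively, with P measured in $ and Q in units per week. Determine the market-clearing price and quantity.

P* = 788.2, Q* = 364

In direct form, Qd = 1940.4 - 2P.
Equating demand and supply, 1940.4 - 2P = 48.72 + 0.4P gives 2.4P = 1891.68, so P* = 788.2.
From the demand curve, Q* = 1940.4 - 2(788.2) = 364.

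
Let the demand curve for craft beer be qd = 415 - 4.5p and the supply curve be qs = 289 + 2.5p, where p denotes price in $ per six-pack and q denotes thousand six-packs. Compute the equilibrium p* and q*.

p* = 18, q* = 334

The market clears where 415 - 4.5p = 289 + 2.5p. Rearranging, 7p = 126, hence p* = 18.
Then q* = 415 - 4.5(18) = 334.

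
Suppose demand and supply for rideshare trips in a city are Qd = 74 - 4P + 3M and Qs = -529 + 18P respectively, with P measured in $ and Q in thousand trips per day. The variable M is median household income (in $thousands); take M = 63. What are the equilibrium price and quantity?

P* = 36, Q* = 119

With M = 63, demand is Qd = 263 - 4P.
Set Qd = Qs: 263 - 4P = -529 + 18P, so 792 = 22P and P* = 36.
From the demand curve, Q* = 263 - 4(36) = 119.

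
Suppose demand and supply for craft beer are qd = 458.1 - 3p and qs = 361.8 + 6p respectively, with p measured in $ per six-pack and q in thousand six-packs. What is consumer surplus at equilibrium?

Set qd = qs: 458.1 - 3p = 361.8 + 6p, so 96.3 = 9p and p* = 10.7.
Substitute back: q* = 458.1 - 3(10.7) = 426.
Demand choke price (qd = 0): p = 458.1/3 = 152.7. Consumer surplus = ½ × (152.7 - 10.7) × 426 = 30246.

Consumer surplus = 30246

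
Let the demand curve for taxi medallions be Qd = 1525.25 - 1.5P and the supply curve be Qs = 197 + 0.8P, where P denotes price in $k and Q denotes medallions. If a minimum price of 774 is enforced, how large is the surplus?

With P fixed at 774, quantity demanded is 364.25 and quantity supplied is 816.2.
Surplus = Qs - Qd = 816.2 - 364.25 = 451.95.

Surplus = 451.95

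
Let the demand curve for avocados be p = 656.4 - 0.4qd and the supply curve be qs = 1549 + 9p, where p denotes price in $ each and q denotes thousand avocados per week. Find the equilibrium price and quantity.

Solving each curve for q: qd = 1641 - 2.5p.
Equating demand and supply, 1641 - 2.5p = 1549 + 9p gives 11.5p = 92, so p* = 8.
Substitute back: q* = 1641 - 2.5(8) = 1621.

p* = 8, q* = 1621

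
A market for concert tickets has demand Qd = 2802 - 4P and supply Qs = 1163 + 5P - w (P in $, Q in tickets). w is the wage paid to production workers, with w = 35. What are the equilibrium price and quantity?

P* = 186, Q* = 2058

With w = 35, supply is Qs = 1128 + 5P.
Equating demand and supply, 2802 - 4P = 1128 + 5P gives 9P = 1674, so P* = 186.
Plugging P* into demand: Q* = 2802 - 4(186) = 2058.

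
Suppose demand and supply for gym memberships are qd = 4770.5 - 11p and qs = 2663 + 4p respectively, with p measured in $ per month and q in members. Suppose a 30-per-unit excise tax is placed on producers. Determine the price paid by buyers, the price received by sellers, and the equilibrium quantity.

Producers keep p_s = p_b - 30 per unit, so supply in terms of the buyer price is qs = 2543 + 4p_b.
Set qd = qs: 4770.5 - 11p_b = 2543 + 4p_b, so 2227.5 = 15p_b and p_b = 148.5.
Then p_s = 148.5 - 30 = 118.5 and q = 4770.5 - 11(148.5) = 3137.

p_b = 148.5, p_s = 118.5, q = 3137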